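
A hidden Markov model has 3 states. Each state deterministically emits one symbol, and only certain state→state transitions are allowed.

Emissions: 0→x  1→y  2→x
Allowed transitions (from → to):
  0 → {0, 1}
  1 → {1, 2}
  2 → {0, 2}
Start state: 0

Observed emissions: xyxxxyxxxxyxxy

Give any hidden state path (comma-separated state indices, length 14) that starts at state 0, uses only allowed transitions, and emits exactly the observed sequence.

  t0 'x' -> {0,2}, take 0 (start)
  t1 'y' -> {1}, take 1 (0->1 ok)
  t2 'x' -> {0,2}, take 2 (1->2 ok)
  t3 'x' -> {0,2}, take 2 (2->2 ok)
  t4 'x' -> {0,2}, take 0 (2->0 ok)
  t5 'y' -> {1}, take 1 (0->1 ok)
  t6 'x' -> {0,2}, take 2 (1->2 ok)
  t7 'x' -> {0,2}, take 2 (2->2 ok)
  t8 'x' -> {0,2}, take 0 (2->0 ok)
  t9 'x' -> {0,2}, take 0 (0->0 ok)
  t10 'y' -> {1}, take 1 (0->1 ok)
  t11 'x' -> {0,2}, take 2 (1->2 ok)
  t12 'x' -> {0,2}, take 0 (2->0 ok)
  t13 'y' -> {1}, take 1 (0->1 ok)

0,1,2,2,0,1,2,2,0,0,1,2,0,1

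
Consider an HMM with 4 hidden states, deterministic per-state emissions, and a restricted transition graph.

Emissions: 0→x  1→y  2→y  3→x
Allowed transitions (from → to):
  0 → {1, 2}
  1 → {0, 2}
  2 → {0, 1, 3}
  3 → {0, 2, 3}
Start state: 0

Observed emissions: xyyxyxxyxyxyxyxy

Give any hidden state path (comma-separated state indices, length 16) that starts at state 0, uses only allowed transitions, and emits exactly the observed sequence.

  0: obs=x cand={0,3} pick 0 [start]
  1: obs=y cand={1,2} pick 1 [0->1 ok]
  2: obs=y cand={1,2} pick 2 [1->2 ok]
  3: obs=x cand={0,3} pick 0 [2->0 ok]
  4: obs=y cand={1,2} pick 2 [0->2 ok]
  5: obs=x cand={0,3} pick 3 [2->3 ok]
  6: obs=x cand={0,3} pick 0 [3->0 ok]
  7: obs=y cand={1,2} pick 1 [0->1 ok]
  8: obs=x cand={0,3} pick 0 [1->0 ok]
  9: obs=y cand={1,2} pick 1 [0->1 ok]
  10: obs=x cand={0,3} pick 0 [1->0 ok]
  11: obs=y cand={1,2} pick 1 [0->1 ok]
  12: obs=x cand={0,3} pick 0 [1->0 ok]
  13: obs=y cand={1,2} pick 1 [0->1 ok]
  14: obs=x cand={0,3} pick 0 [1->0 ok]
  15: obs=y cand={1,2} pick 1 [0->1 ok]

0,1,2,0,2,3,0,1,0,1,0,1,0,1,0,1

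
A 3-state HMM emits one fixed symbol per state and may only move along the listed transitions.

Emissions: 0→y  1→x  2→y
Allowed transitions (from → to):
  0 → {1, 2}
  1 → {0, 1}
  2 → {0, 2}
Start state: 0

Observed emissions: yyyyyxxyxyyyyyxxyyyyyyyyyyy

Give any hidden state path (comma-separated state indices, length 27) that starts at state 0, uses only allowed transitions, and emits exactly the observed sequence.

  t0 'y' -> {0,2}, take 0 (start)
  t1 'y' -> {0,2}, take 2 (0->2 ok)
  t2 'y' -> {0,2}, take 2 (2->2 ok)
  t3 'y' -> {0,2}, take 2 (2->2 ok)
  t4 'y' -> {0,2}, take 0 (2->0 ok)
  t5 'x' -> {1}, take 1 (0->1 ok)
  t6 'x' -> {1}, take 1 (1->1 ok)
  t7 'y' -> {0,2}, take 0 (1->0 ok)
  t8 'x' -> {1}, take 1 (0->1 ok)
  t9 'y' -> {0,2}, take 0 (1->0 ok)
  t10 'y' -> {0,2}, take 2 (0->2 ok)
  t11 'y' -> {0,2}, take 0 (2->0 ok)
  t12 'y' -> {0,2}, take 2 (0->2 ok)
  t13 'y' -> {0,2}, take 0 (2->0 ok)
  t14 'x' -> {1}, take 1 (0->1 ok)
  t15 'x' -> {1}, take 1 (1->1 ok)
  t16 'y' -> {0,2}, take 0 (1->0 ok)
  t17 'y' -> {0,2}, take 2 (0->2 ok)
  t18 'y' -> {0,2}, take 2 (2->2 ok)
  t19 'y' -> {0,2}, take 2 (2->2 ok)
  t20 'y' -> {0,2}, take 0 (2->0 ok)
  t21 'y' -> {0,2}, take 2 (0->2 ok)
  t22 'y' -> {0,2}, take 2 (2->2 ok)
  t23 'y' -> {0,2}, take 2 (2->2 ok)
  t24 'y' -> {0,2}, take 2 (2->2 ok)
  t25 'y' -> {0,2}, take 0 (2->0 ok)
  t26 'y' -> {0,2}, take 2 (0->2 ok)

0,2,2,2,0,1,1,0,1,0,2,0,2,0,1,1,0,2,2,2,0,2,2,2,2,0,2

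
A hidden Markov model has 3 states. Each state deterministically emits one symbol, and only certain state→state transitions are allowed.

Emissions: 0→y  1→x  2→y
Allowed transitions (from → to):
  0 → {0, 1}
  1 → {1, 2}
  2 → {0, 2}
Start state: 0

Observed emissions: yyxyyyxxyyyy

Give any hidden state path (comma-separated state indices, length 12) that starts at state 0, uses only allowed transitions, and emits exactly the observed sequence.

0,0,1,2,2,0,1,1,2,2,0,0

  pos 0: y in {0,2}, choose 0; start
  pos 1: y in {0,2}, choose 0; 0->0 ok
  pos 2: x in {1}, choose 1; 0->1 ok
  pos 3: y in {0,2}, choose 2; 1->2 ok
  pos 4: y in {0,2}, choose 2; 2->2 ok
  pos 5: y in {0,2}, choose 0; 2->0 ok
  pos 6: x in {1}, choose 1; 0->1 ok
  pos 7: x in {1}, choose 1; 1->1 ok
  pos 8: y in {0,2}, choose 2; 1->2 ok
  pos 9: y in {0,2}, choose 2; 2->2 ok
  pos 10: y in {0,2}, choose 0; 2->0 ok
  pos 11: y in {0,2}, choose 0; 0->0 ok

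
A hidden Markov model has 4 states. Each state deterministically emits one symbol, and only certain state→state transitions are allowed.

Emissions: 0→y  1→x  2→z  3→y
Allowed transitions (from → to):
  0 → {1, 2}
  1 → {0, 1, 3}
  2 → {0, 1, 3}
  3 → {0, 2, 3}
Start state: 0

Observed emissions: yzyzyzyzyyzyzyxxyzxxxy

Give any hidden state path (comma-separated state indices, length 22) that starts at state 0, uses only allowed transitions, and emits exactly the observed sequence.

  t0 'y' -> {0,3}, take 0 (start)
  t1 'z' -> {2}, take 2 (0->2 ok)
  t2 'y' -> {0,3}, take 3 (2->3 ok)
  t3 'z' -> {2}, take 2 (3->2 ok)
  t4 'y' -> {0,3}, take 0 (2->0 ok)
  t5 'z' -> {2}, take 2 (0->2 ok)
  t6 'y' -> {0,3}, take 3 (2->3 ok)
  t7 'z' -> {2}, take 2 (3->2 ok)
  t8 'y' -> {0,3}, take 3 (2->3 ok)
  t9 'y' -> {0,3}, take 0 (3->0 ok)
  t10 'z' -> {2}, take 2 (0->2 ok)
  t11 'y' -> {0,3}, take 0 (2->0 ok)
  t12 'z' -> {2}, take 2 (0->2 ok)
  t13 'y' -> {0,3}, take 0 (2->0 ok)
  t14 'x' -> {1}, take 1 (0->1 ok)
  t15 'x' -> {1}, take 1 (1->1 ok)
  t16 'y' -> {0,3}, take 3 (1->3 ok)
  t17 'z' -> {2}, take 2 (3->2 ok)
  t18 'x' -> {1}, take 1 (2->1 ok)
  t19 'x' -> {1}, take 1 (1->1 ok)
  t20 'x' -> {1}, take 1 (1->1 ok)
  t21 'y' -> {0,3}, take 0 (1->0 ok)

0,2,3,2,0,2,3,2,3,0,2,0,2,0,1,1,3,2,1,1,1,0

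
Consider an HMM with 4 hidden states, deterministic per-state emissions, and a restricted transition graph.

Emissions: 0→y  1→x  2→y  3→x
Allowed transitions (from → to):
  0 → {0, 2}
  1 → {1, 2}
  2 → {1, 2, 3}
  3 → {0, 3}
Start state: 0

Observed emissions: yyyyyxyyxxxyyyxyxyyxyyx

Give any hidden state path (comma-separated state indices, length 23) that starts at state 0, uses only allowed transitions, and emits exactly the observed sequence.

  0: obs=y cand={0,2} pick 0 [start]
  1: obs=y cand={0,2} pick 0 [0->0 ok]
  2: obs=y cand={0,2} pick 0 [0->0 ok]
  3: obs=y cand={0,2} pick 0 [0->0 ok]
  4: obs=y cand={0,2} pick 2 [0->2 ok]
  5: obs=x cand={1,3} pick 3 [2->3 ok]
  6: obs=y cand={0,2} pick 0 [3->0 ok]
  7: obs=y cand={0,2} pick 2 [0->2 ok]
  8: obs=x cand={1,3} pick 3 [2->3 ok]
  9: obs=x cand={1,3} pick 3 [3->3 ok]
  10: obs=x cand={1,3} pick 3 [3->3 ok]
  11: obs=y cand={0,2} pick 0 [3->0 ok]
  12: obs=y cand={0,2} pick 0 [0->0 ok]
  13: obs=y cand={0,2} pick 2 [0->2 ok]
  14: obs=x cand={1,3} pick 1 [2->1 ok]
  15: obs=y cand={0,2} pick 2 [1->2 ok]
  16: obs=x cand={1,3} pick 1 [2->1 ok]
  17: obs=y cand={0,2} pick 2 [1->2 ok]
  18: obs=y cand={0,2} pick 2 [2->2 ok]
  19: obs=x cand={1,3} pick 3 [2->3 ok]
  20: obs=y cand={0,2} pick 0 [3->0 ok]
  21: obs=y cand={0,2} pick 2 [0->2 ok]
  22: obs=x cand={1,3} pick 3 [2->3 ok]

0,0,0,0,2,3,0,2,3,3,3,0,0,2,1,2,1,2,2,3,0,2,3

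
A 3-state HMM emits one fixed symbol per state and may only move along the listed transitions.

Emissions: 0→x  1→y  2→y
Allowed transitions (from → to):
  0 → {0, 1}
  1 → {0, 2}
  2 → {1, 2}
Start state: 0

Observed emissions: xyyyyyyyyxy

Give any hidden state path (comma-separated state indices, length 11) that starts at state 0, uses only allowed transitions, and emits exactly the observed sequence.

0,1,2,1,2,1,2,2,1,0,1

  t0 'x' -> {0}, take 0 (start)
  t1 'y' -> {1,2}, take 1 (0->1 ok)
  t2 'y' -> {1,2}, take 2 (1->2 ok)
  t3 'y' -> {1,2}, take 1 (2->1 ok)
  t4 'y' -> {1,2}, take 2 (1->2 ok)
  t5 'y' -> {1,2}, take 1 (2->1 ok)
  t6 'y' -> {1,2}, take 2 (1->2 ok)
  t7 'y' -> {1,2}, take 2 (2->2 ok)
  t8 'y' -> {1,2}, take 1 (2->1 ok)
  t9 'x' -> {0}, take 0 (1->0 ok)
  t10 'y' -> {1,2}, take 1 (0->1 ok)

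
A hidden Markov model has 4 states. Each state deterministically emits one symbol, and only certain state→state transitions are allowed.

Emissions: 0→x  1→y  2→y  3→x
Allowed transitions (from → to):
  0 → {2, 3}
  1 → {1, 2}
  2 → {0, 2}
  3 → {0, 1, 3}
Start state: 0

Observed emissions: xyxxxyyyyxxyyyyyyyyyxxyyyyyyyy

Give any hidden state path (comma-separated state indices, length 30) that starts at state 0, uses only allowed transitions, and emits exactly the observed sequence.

  [0] x  {0,3}  => 0  start
  [1] y  {1,2}  => 2  0->2 ok
  [2] x  {0,3}  => 0  2->0 ok
  [3] x  {0,3}  => 3  0->3 ok
  [4] x  {0,3}  => 0  3->0 ok
  [5] y  {1,2}  => 2  0->2 ok
  [6] y  {1,2}  => 2  2->2 ok
  [7] y  {1,2}  => 2  2->2 ok
  [8] y  {1,2}  => 2  2->2 ok
  [9] x  {0,3}  => 0  2->0 ok
  [10] x  {0,3}  => 3  0->3 ok
  [11] y  {1,2}  => 1  3->1 ok
  [12] y  {1,2}  => 1  1->1 ok
  [13] y  {1,2}  => 1  1->1 ok
  [14] y  {1,2}  => 1  1->1 ok
  [15] y  {1,2}  => 1  1->1 ok
  [16] y  {1,2}  => 2  1->2 ok
  [17] y  {1,2}  => 2  2->2 ok
  [18] y  {1,2}  => 2  2->2 ok
  [19] y  {1,2}  => 2  2->2 ok
  [20] x  {0,3}  => 0  2->0 ok
  [21] x  {0,3}  => 3  0->3 ok
  [22] y  {1,2}  => 1  3->1 ok
  [23] y  {1,2}  => 1  1->1 ok
  [24] y  {1,2}  => 1  1->1 ok
  [25] y  {1,2}  => 1  1->1 ok
  [26] y  {1,2}  => 1  1->1 ok
  [27] y  {1,2}  => 1  1->1 ok
  [28] y  {1,2}  => 1  1->1 ok
  [29] y  {1,2}  => 2  1->2 ok

0,2,0,3,0,2,2,2,2,0,3,1,1,1,1,1,2,2,2,2,0,3,1,1,1,1,1,1,1,2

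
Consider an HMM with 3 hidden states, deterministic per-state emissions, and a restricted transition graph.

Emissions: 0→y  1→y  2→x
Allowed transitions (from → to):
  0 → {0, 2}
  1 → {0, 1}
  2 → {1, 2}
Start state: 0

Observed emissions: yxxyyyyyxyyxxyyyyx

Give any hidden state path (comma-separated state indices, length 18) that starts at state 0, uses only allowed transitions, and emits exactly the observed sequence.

  pos 0: y in {0,1}, choose 0; start
  pos 1: x in {2}, choose 2; 0->2 ok
  pos 2: x in {2}, choose 2; 2->2 ok
  pos 3: y in {0,1}, choose 1; 2->1 ok
  pos 4: y in {0,1}, choose 1; 1->1 ok
  pos 5: y in {0,1}, choose 1; 1->1 ok
  pos 6: y in {0,1}, choose 0; 1->0 ok
  pos 7: y in {0,1}, choose 0; 0->0 ok
  pos 8: x in {2}, choose 2; 0->2 ok
  pos 9: y in {0,1}, choose 1; 2->1 ok
  pos 10: y in {0,1}, choose 0; 1->0 ok
  pos 11: x in {2}, choose 2; 0->2 ok
  pos 12: x in {2}, choose 2; 2->2 ok
  pos 13: y in {0,1}, choose 1; 2->1 ok
  pos 14: y in {0,1}, choose 1; 1->1 ok
  pos 15: y in {0,1}, choose 0; 1->0 ok
  pos 16: y in {0,1}, choose 0; 0->0 ok
  pos 17: x in {2}, choose 2; 0->2 ok

0,2,2,1,1,1,0,0,2,1,0,2,2,1,1,0,0,2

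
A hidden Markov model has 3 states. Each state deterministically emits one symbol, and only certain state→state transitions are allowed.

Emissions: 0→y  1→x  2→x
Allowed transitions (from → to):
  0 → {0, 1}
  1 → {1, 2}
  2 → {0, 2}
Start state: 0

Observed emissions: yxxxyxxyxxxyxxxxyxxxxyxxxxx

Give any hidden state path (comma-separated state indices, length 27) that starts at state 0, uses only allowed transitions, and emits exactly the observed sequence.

  t0 'y' -> {0}, take 0 (start)
  t1 'x' -> {1,2}, take 1 (0->1 ok)
  t2 'x' -> {1,2}, take 1 (1->1 ok)
  t3 'x' -> {1,2}, take 2 (1->2 ok)
  t4 'y' -> {0}, take 0 (2->0 ok)
  t5 'x' -> {1,2}, take 1 (0->1 ok)
  t6 'x' -> {1,2}, take 2 (1->2 ok)
  t7 'y' -> {0}, take 0 (2->0 ok)
  t8 'x' -> {1,2}, take 1 (0->1 ok)
  t9 'x' -> {1,2}, take 2 (1->2 ok)
  t10 'x' -> {1,2}, take 2 (2->2 ok)
  t11 'y' -> {0}, take 0 (2->0 ok)
  t12 'x' -> {1,2}, take 1 (0->1 ok)
  t13 'x' -> {1,2}, take 1 (1->1 ok)
  t14 'x' -> {1,2}, take 1 (1->1 ok)
  t15 'x' -> {1,2}, take 2 (1->2 ok)
  t16 'y' -> {0}, take 0 (2->0 ok)
  t17 'x' -> {1,2}, take 1 (0->1 ok)
  t18 'x' -> {1,2}, take 1 (1->1 ok)
  t19 'x' -> {1,2}, take 2 (1->2 ok)
  t20 'x' -> {1,2}, take 2 (2->2 ok)
  t21 'y' -> {0}, take 0 (2->0 ok)
  t22 'x' -> {1,2}, take 1 (0->1 ok)
  t23 'x' -> {1,2}, take 1 (1->1 ok)
  t24 'x' -> {1,2}, take 2 (1->2 ok)
  t25 'x' -> {1,2}, take 2 (2->2 ok)
  t26 'x' -> {1,2}, take 2 (2->2 ok)

0,1,1,2,0,1,2,0,1,2,2,0,1,1,1,2,0,1,1,2,2,0,1,1,2,2,2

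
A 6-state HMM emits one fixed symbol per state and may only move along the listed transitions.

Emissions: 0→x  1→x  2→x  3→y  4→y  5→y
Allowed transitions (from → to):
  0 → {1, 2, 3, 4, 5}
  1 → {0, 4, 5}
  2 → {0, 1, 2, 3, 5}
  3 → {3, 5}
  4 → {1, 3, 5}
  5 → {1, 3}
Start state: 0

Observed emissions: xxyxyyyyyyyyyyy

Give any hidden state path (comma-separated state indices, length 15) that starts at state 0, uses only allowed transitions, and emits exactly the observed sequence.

0,2,5,1,4,5,3,5,3,3,3,5,3,3,5

  pos 0: x in {0,1,2}, choose 0; start
  pos 1: x in {0,1,2}, choose 2; 0->2 ok
  pos 2: y in {3,4,5}, choose 5; 2->5 ok
  pos 3: x in {0,1,2}, choose 1; 5->1 ok
  pos 4: y in {3,4,5}, choose 4; 1->4 ok
  pos 5: y in {3,4,5}, choose 5; 4->5 ok
  pos 6: y in {3,4,5}, choose 3; 5->3 ok
  pos 7: y in {3,4,5}, choose 5; 3->5 ok
  pos 8: y in {3,4,5}, choose 3; 5->3 ok
  pos 9: y in {3,4,5}, choose 3; 3->3 ok
  pos 10: y in {3,4,5}, choose 3; 3->3 ok
  pos 11: y in {3,4,5}, choose 5; 3->5 ok
  pos 12: y in {3,4,5}, choose 3; 5->3 ok
  pos 13: y in {3,4,5}, choose 3; 3->3 ok
  pos 14: y in {3,4,5}, choose 5; 3->5 ok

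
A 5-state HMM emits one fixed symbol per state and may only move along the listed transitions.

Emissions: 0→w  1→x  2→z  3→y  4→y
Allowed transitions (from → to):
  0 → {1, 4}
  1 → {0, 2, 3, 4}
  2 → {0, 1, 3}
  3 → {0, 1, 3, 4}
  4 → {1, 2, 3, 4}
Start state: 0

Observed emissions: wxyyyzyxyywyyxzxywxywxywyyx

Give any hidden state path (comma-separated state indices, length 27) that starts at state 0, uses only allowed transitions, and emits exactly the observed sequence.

  pos 0: w in {0}, choose 0; start
  pos 1: x in {1}, choose 1; 0->1 ok
  pos 2: y in {3,4}, choose 4; 1->4 ok
  pos 3: y in {3,4}, choose 4; 4->4 ok
  pos 4: y in {3,4}, choose 4; 4->4 ok
  pos 5: z in {2}, choose 2; 4->2 ok
  pos 6: y in {3,4}, choose 3; 2->3 ok
  pos 7: x in {1}, choose 1; 3->1 ok
  pos 8: y in {3,4}, choose 4; 1->4 ok
  pos 9: y in {3,4}, choose 3; 4->3 ok
  pos 10: w in {0}, choose 0; 3->0 ok
  pos 11: y in {3,4}, choose 4; 0->4 ok
  pos 12: y in {3,4}, choose 4; 4->4 ok
  pos 13: x in {1}, choose 1; 4->1 ok
  pos 14: z in {2}, choose 2; 1->2 ok
  pos 15: x in {1}, choose 1; 2->1 ok
  pos 16: y in {3,4}, choose 3; 1->3 ok
  pos 17: w in {0}, choose 0; 3->0 ok
  pos 18: x in {1}, choose 1; 0->1 ok
  pos 19: y in {3,4}, choose 3; 1->3 ok
  pos 20: w in {0}, choose 0; 3->0 ok
  pos 21: x in {1}, choose 1; 0->1 ok
  pos 22: y in {3,4}, choose 3; 1->3 ok
  pos 23: w in {0}, choose 0; 3->0 ok
  pos 24: y in {3,4}, choose 4; 0->4 ok
  pos 25: y in {3,4}, choose 4; 4->4 ok
  pos 26: x in {1}, choose 1; 4->1 ok

0,1,4,4,4,2,3,1,4,3,0,4,4,1,2,1,3,0,1,3,0,1,3,0,4,4,1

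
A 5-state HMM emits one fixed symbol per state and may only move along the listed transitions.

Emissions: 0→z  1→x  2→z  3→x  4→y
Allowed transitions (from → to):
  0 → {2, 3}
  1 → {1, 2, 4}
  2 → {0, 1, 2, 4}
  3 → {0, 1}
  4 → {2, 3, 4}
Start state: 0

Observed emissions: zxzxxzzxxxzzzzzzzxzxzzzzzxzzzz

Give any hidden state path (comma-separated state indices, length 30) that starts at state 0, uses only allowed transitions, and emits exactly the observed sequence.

0,3,0,3,1,2,2,1,1,1,2,2,0,2,0,2,2,1,2,1,2,0,2,2,0,3,0,2,2,0

  [0] z  {0,2}  => 0  start
  [1] x  {1,3}  => 3  0->3 ok
  [2] z  {0,2}  => 0  3->0 ok
  [3] x  {1,3}  => 3  0->3 ok
  [4] x  {1,3}  => 1  3->1 ok
  [5] z  {0,2}  => 2  1->2 ok
  [6] z  {0,2}  => 2  2->2 ok
  [7] x  {1,3}  => 1  2->1 ok
  [8] x  {1,3}  => 1  1->1 ok
  [9] x  {1,3}  => 1  1->1 ok
  [10] z  {0,2}  => 2  1->2 ok
  [11] z  {0,2}  => 2  2->2 ok
  [12] z  {0,2}  => 0  2->0 ok
  [13] z  {0,2}  => 2  0->2 ok
  [14] z  {0,2}  => 0  2->0 ok
  [15] z  {0,2}  => 2  0->2 ok
  [16] z  {0,2}  => 2  2->2 ok
  [17] x  {1,3}  => 1  2->1 ok
  [18] z  {0,2}  => 2  1->2 ok
  [19] x  {1,3}  => 1  2->1 ok
  [20] z  {0,2}  => 2  1->2 ok
  [21] z  {0,2}  => 0  2->0 ok
  [22] z  {0,2}  => 2  0->2 ok
  [23] z  {0,2}  => 2  2->2 ok
  [24] z  {0,2}  => 0  2->0 ok
  [25] x  {1,3}  => 3  0->3 ok
  [26] z  {0,2}  => 0  3->0 ok
  [27] z  {0,2}  => 2  0->2 ok
  [28] z  {0,2}  => 2  2->2 ok
  [29] z  {0,2}  => 0  2->0 ok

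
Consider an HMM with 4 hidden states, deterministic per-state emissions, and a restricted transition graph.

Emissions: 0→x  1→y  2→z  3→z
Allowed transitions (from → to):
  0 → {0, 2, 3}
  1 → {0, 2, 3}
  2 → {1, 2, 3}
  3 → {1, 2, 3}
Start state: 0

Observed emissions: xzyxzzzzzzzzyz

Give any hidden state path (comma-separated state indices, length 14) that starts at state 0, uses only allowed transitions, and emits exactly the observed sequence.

0,3,1,0,3,2,2,2,2,2,2,2,1,3

  t0 'x' -> {0}, take 0 (start)
  t1 'z' -> {2,3}, take 3 (0->3 ok)
  t2 'y' -> {1}, take 1 (3->1 ok)
  t3 'x' -> {0}, take 0 (1->0 ok)
  t4 'z' -> {2,3}, take 3 (0->3 ok)
  t5 'z' -> {2,3}, take 2 (3->2 ok)
  t6 'z' -> {2,3}, take 2 (2->2 ok)
  t7 'z' -> {2,3}, take 2 (2->2 ok)
  t8 'z' -> {2,3}, take 2 (2->2 ok)
  t9 'z' -> {2,3}, take 2 (2->2 ok)
  t10 'z' -> {2,3}, take 2 (2->2 ok)
  t11 'z' -> {2,3}, take 2 (2->2 ok)
  t12 'y' -> {1}, take 1 (2->1 ok)
  t13 'z' -> {2,3}, take 3 (1->3 ok)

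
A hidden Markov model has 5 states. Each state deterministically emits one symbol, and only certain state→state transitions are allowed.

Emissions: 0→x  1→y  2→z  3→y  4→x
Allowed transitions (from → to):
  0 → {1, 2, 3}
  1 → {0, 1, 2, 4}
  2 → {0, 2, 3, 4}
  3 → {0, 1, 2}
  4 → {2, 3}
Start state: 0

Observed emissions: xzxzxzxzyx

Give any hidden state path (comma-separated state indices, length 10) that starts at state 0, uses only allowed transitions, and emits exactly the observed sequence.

0,2,0,2,4,2,4,2,3,0

  [0] x  {0,4}  => 0  start
  [1] z  {2}  => 2  0->2 ok
  [2] x  {0,4}  => 0  2->0 ok
  [3] z  {2}  => 2  0->2 ok
  [4] x  {0,4}  => 4  2->4 ok
  [5] z  {2}  => 2  4->2 ok
  [6] x  {0,4}  => 4  2->4 ok
  [7] z  {2}  => 2  4->2 ok
  [8] y  {1,3}  => 3  2->3 ok
  [9] x  {0,4}  => 0  3->0 ok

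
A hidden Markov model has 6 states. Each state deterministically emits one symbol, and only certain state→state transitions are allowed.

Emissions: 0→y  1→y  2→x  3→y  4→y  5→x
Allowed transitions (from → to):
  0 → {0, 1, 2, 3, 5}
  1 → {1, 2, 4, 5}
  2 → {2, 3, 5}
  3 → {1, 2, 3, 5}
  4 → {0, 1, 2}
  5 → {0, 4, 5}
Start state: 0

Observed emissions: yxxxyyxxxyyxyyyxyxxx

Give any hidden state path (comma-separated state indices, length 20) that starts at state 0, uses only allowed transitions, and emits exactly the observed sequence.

0,2,2,2,3,3,2,5,5,0,3,5,4,0,3,5,4,2,2,5

  0: obs=y cand={0,1,3,4} pick 0 [start]
  1: obs=x cand={2,5} pick 2 [0->2 ok]
  2: obs=x cand={2,5} pick 2 [2->2 ok]
  3: obs=x cand={2,5} pick 2 [2->2 ok]
  4: obs=y cand={0,1,3,4} pick 3 [2->3 ok]
  5: obs=y cand={0,1,3,4} pick 3 [3->3 ok]
  6: obs=x cand={2,5} pick 2 [3->2 ok]
  7: obs=x cand={2,5} pick 5 [2->5 ok]
  8: obs=x cand={2,5} pick 5 [5->5 ok]
  9: obs=y cand={0,1,3,4} pick 0 [5->0 ok]
  10: obs=y cand={0,1,3,4} pick 3 [0->3 ok]
  11: obs=x cand={2,5} pick 5 [3->5 ok]
  12: obs=y cand={0,1,3,4} pick 4 [5->4 ok]
  13: obs=y cand={0,1,3,4} pick 0 [4->0 ok]
  14: obs=y cand={0,1,3,4} pick 3 [0->3 ok]
  15: obs=x cand={2,5} pick 5 [3->5 ok]
  16: obs=y cand={0,1,3,4} pick 4 [5->4 ok]
  17: obs=x cand={2,5} pick 2 [4->2 ok]
  18: obs=x cand={2,5} pick 2 [2->2 ok]
  19: obs=x cand={2,5} pick 5 [2->5 ok]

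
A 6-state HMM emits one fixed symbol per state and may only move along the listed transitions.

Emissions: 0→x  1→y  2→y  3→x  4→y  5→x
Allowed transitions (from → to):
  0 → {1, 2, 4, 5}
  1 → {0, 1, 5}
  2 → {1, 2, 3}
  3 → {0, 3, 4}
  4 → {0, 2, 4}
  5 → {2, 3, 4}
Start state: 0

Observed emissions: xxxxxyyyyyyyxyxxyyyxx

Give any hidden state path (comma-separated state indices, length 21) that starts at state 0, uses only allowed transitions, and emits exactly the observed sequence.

0,5,3,3,3,4,4,4,4,2,2,1,0,2,3,0,4,2,2,3,3

  pos 0: x in {0,3,5}, choose 0; start
  pos 1: x in {0,3,5}, choose 5; 0->5 ok
  pos 2: x in {0,3,5}, choose 3; 5->3 ok
  pos 3: x in {0,3,5}, choose 3; 3->3 ok
  pos 4: x in {0,3,5}, choose 3; 3->3 ok
  pos 5: y in {1,2,4}, choose 4; 3->4 ok
  pos 6: y in {1,2,4}, choose 4; 4->4 ok
  pos 7: y in {1,2,4}, choose 4; 4->4 ok
  pos 8: y in {1,2,4}, choose 4; 4->4 ok
  pos 9: y in {1,2,4}, choose 2; 4->2 ok
  pos 10: y in {1,2,4}, choose 2; 2->2 ok
  pos 11: y in {1,2,4}, choose 1; 2->1 ok
  pos 12: x in {0,3,5}, choose 0; 1->0 ok
  pos 13: y in {1,2,4}, choose 2; 0->2 ok
  pos 14: x in {0,3,5}, choose 3; 2->3 ok
  pos 15: x in {0,3,5}, choose 0; 3->0 ok
  pos 16: y in {1,2,4}, choose 4; 0->4 ok
  pos 17: y in {1,2,4}, choose 2; 4->2 ok
  pos 18: y in {1,2,4}, choose 2; 2->2 ok
  pos 19: x in {0,3,5}, choose 3; 2->3 ok
  pos 20: x in {0,3,5}, choose 3; 3->3 ok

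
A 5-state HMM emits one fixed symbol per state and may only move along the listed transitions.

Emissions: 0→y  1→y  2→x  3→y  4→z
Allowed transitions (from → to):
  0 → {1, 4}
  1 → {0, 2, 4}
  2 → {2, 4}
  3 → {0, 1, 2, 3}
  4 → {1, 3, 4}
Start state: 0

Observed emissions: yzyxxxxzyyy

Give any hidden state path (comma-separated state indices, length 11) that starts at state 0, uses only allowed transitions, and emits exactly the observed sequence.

0,4,3,2,2,2,2,4,3,3,0

  [0] y  {0,1,3}  => 0  start
  [1] z  {4}  => 4  0->4 ok
  [2] y  {0,1,3}  => 3  4->3 ok
  [3] x  {2}  => 2  3->2 ok
  [4] x  {2}  => 2  2->2 ok
  [5] x  {2}  => 2  2->2 ok
  [6] x  {2}  => 2  2->2 ok
  [7] z  {4}  => 4  2->4 ok
  [8] y  {0,1,3}  => 3  4->3 ok
  [9] y  {0,1,3}  => 3  3->3 ok
  [10] y  {0,1,3}  => 0  3->0 ok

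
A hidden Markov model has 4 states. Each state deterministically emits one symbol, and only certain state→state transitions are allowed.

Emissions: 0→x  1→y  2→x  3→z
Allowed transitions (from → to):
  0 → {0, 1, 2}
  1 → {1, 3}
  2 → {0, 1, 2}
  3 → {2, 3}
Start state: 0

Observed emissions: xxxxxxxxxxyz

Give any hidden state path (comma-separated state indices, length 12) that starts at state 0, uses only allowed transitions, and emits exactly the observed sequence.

0,2,0,2,0,0,2,0,0,2,1,3

  0: obs=x cand={0,2} pick 0 [start]
  1: obs=x cand={0,2} pick 2 [0->2 ok]
  2: obs=x cand={0,2} pick 0 [2->0 ok]
  3: obs=x cand={0,2} pick 2 [0->2 ok]
  4: obs=x cand={0,2} pick 0 [2->0 ok]
  5: obs=x cand={0,2} pick 0 [0->0 ok]
  6: obs=x cand={0,2} pick 2 [0->2 ok]
  7: obs=x cand={0,2} pick 0 [2->0 ok]
  8: obs=x cand={0,2} pick 0 [0->0 ok]
  9: obs=x cand={0,2} pick 2 [0->2 ok]
  10: obs=y cand={1} pick 1 [2->1 ok]
  11: obs=z cand={3} pick 3 [1->3 ok]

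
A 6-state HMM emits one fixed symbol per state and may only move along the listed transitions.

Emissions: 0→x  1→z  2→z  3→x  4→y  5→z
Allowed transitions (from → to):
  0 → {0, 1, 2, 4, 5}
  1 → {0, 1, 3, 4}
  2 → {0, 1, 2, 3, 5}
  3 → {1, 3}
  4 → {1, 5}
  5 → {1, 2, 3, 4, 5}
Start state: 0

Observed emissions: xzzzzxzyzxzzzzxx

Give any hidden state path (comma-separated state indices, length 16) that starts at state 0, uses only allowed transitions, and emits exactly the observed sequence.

  [0] x  {0,3}  => 0  start
  [1] z  {1,2,5}  => 5  0->5 ok
  [2] z  {1,2,5}  => 2  5->2 ok
  [3] z  {1,2,5}  => 2  2->2 ok
  [4] z  {1,2,5}  => 1  2->1 ok
  [5] x  {0,3}  => 3  1->3 ok
  [6] z  {1,2,5}  => 1  3->1 ok
  [7] y  {4}  => 4  1->4 ok
  [8] z  {1,2,5}  => 1  4->1 ok
  [9] x  {0,3}  => 0  1->0 ok
  [10] z  {1,2,5}  => 2  0->2 ok
  [11] z  {1,2,5}  => 1  2->1 ok
  [12] z  {1,2,5}  => 1  1->1 ok
  [13] z  {1,2,5}  => 1  1->1 ok
  [14] x  {0,3}  => 0  1->0 ok
  [15] x  {0,3}  => 0  0->0 ok

0,5,2,2,1,3,1,4,1,0,2,1,1,1,0,0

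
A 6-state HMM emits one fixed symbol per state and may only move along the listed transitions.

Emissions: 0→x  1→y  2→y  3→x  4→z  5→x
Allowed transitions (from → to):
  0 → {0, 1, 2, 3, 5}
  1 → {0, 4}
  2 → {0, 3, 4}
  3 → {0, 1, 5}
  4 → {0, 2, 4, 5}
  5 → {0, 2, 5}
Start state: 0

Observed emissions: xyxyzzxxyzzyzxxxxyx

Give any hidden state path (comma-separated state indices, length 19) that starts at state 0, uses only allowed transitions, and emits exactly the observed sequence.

0,2,0,2,4,4,5,0,1,4,4,2,4,5,5,5,0,1,0

  pos 0: x in {0,3,5}, choose 0; start
  pos 1: y in {1,2}, choose 2; 0->2 ok
  pos 2: x in {0,3,5}, choose 0; 2->0 ok
  pos 3: y in {1,2}, choose 2; 0->2 ok
  pos 4: z in {4}, choose 4; 2->4 ok
  pos 5: z in {4}, choose 4; 4->4 ok
  pos 6: x in {0,3,5}, choose 5; 4->5 ok
  pos 7: x in {0,3,5}, choose 0; 5->0 ok
  pos 8: y in {1,2}, choose 1; 0->1 ok
  pos 9: z in {4}, choose 4; 1->4 ok
  pos 10: z in {4}, choose 4; 4->4 ok
  pos 11: y in {1,2}, choose 2; 4->2 ok
  pos 12: z in {4}, choose 4; 2->4 ok
  pos 13: x in {0,3,5}, choose 5; 4->5 ok
  pos 14: x in {0,3,5}, choose 5; 5->5 ok
  pos 15: x in {0,3,5}, choose 5; 5->5 ok
  pos 16: x in {0,3,5}, choose 0; 5->0 ok
  pos 17: y in {1,2}, choose 1; 0->1 ok
  pos 18: x in {0,3,5}, choose 0; 1->0 ok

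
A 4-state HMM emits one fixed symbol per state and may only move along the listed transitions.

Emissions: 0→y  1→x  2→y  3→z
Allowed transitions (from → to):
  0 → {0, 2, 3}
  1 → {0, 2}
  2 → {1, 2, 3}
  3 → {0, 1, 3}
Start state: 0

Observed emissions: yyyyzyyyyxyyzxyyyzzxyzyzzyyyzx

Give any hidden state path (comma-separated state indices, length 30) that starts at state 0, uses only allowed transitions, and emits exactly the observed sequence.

  [0] y  {0,2}  => 0  start
  [1] y  {0,2}  => 0  0->0 ok
  [2] y  {0,2}  => 0  0->0 ok
  [3] y  {0,2}  => 2  0->2 ok
  [4] z  {3}  => 3  2->3 ok
  [5] y  {0,2}  => 0  3->0 ok
  [6] y  {0,2}  => 0  0->0 ok
  [7] y  {0,2}  => 0  0->0 ok
  [8] y  {0,2}  => 2  0->2 ok
  [9] x  {1}  => 1  2->1 ok
  [10] y  {0,2}  => 0  1->0 ok
  [11] y  {0,2}  => 0  0->0 ok
  [12] z  {3}  => 3  0->3 ok
  [13] x  {1}  => 1  3->1 ok
  [14] y  {0,2}  => 0  1->0 ok
  [15] y  {0,2}  => 0  0->0 ok
  [16] y  {0,2}  => 0  0->0 ok
  [17] z  {3}  => 3  0->3 ok
  [18] z  {3}  => 3  3->3 ok
  [19] x  {1}  => 1  3->1 ok
  [20] y  {0,2}  => 2  1->2 ok
  [21] z  {3}  => 3  2->3 ok
  [22] y  {0,2}  => 0  3->0 ok
  [23] z  {3}  => 3  0->3 ok
  [24] z  {3}  => 3  3->3 ok
  [25] y  {0,2}  => 0  3->0 ok
  [26] y  {0,2}  => 2  0->2 ok
  [27] y  {0,2}  => 2  2->2 ok
  [28] z  {3}  => 3  2->3 ok
  [29] x  {1}  => 1  3->1 ok

0,0,0,2,3,0,0,0,2,1,0,0,3,1,0,0,0,3,3,1,2,3,0,3,3,0,2,2,3,1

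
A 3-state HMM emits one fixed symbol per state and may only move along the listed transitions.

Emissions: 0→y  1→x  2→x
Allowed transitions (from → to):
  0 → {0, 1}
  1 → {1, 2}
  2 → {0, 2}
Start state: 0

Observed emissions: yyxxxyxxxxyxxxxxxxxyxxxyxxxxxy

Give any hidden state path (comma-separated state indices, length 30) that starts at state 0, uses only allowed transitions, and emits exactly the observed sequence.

0,0,1,1,2,0,1,1,2,2,0,1,1,1,1,1,1,1,2,0,1,2,2,0,1,2,2,2,2,0

  pos 0: y in {0}, choose 0; start
  pos 1: y in {0}, choose 0; 0->0 ok
  pos 2: x in {1,2}, choose 1; 0->1 ok
  pos 3: x in {1,2}, choose 1; 1->1 ok
  pos 4: x in {1,2}, choose 2; 1->2 ok
  pos 5: y in {0}, choose 0; 2->0 ok
  pos 6: x in {1,2}, choose 1; 0->1 ok
  pos 7: x in {1,2}, choose 1; 1->1 ok
  pos 8: x in {1,2}, choose 2; 1->2 ok
  pos 9: x in {1,2}, choose 2; 2->2 ok
  pos 10: y in {0}, choose 0; 2->0 ok
  pos 11: x in {1,2}, choose 1; 0->1 ok
  pos 12: x in {1,2}, choose 1; 1->1 ok
  pos 13: x in {1,2}, choose 1; 1->1 ok
  pos 14: x in {1,2}, choose 1; 1->1 ok
  pos 15: x in {1,2}, choose 1; 1->1 ok
  pos 16: x in {1,2}, choose 1; 1->1 ok
  pos 17: x in {1,2}, choose 1; 1->1 ok
  pos 18: x in {1,2}, choose 2; 1->2 ok
  pos 19: y in {0}, choose 0; 2->0 ok
  pos 20: x in {1,2}, choose 1; 0->1 ok
  pos 21: x in {1,2}, choose 2; 1->2 ok
  pos 22: x in {1,2}, choose 2; 2->2 ok
  pos 23: y in {0}, choose 0; 2->0 ok
  pos 24: x in {1,2}, choose 1; 0->1 ok
  pos 25: x in {1,2}, choose 2; 1->2 ok
  pos 26: x in {1,2}, choose 2; 2->2 ok
  pos 27: x in {1,2}, choose 2; 2->2 ok
  pos 28: x in {1,2}, choose 2; 2->2 ok
  pos 29: y in {0}, choose 0; 2->0 ok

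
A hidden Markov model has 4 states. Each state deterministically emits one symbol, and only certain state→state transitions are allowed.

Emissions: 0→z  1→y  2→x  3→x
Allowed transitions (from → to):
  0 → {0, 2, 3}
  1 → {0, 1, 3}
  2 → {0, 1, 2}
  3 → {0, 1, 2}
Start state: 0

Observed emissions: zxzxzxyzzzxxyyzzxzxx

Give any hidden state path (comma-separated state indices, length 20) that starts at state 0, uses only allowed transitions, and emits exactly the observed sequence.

  0: obs=z cand={0} pick 0 [start]
  1: obs=x cand={2,3} pick 2 [0->2 ok]
  2: obs=z cand={0} pick 0 [2->0 ok]
  3: obs=x cand={2,3} pick 2 [0->2 ok]
  4: obs=z cand={0} pick 0 [2->0 ok]
  5: obs=x cand={2,3} pick 3 [0->3 ok]
  6: obs=y cand={1} pick 1 [3->1 ok]
  7: obs=z cand={0} pick 0 [1->0 ok]
  8: obs=z cand={0} pick 0 [0->0 ok]
  9: obs=z cand={0} pick 0 [0->0 ok]
  10: obs=x cand={2,3} pick 3 [0->3 ok]
  11: obs=x cand={2,3} pick 2 [3->2 ok]
  12: obs=y cand={1} pick 1 [2->1 ok]
  13: obs=y cand={1} pick 1 [1->1 ok]
  14: obs=z cand={0} pick 0 [1->0 ok]
  15: obs=z cand={0} pick 0 [0->0 ok]
  16: obs=x cand={2,3} pick 3 [0->3 ok]
  17: obs=z cand={0} pick 0 [3->0 ok]
  18: obs=x cand={2,3} pick 2 [0->2 ok]
  19: obs=x cand={2,3} pick 2 [2->2 ok]

0,2,0,2,0,3,1,0,0,0,3,2,1,1,0,0,3,0,2,2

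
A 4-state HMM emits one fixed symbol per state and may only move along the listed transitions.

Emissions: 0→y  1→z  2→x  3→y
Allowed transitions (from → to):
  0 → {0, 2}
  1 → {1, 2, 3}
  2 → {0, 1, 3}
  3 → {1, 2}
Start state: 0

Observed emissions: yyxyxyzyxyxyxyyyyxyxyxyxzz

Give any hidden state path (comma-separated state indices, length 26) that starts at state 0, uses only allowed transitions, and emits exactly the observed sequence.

0,0,2,0,2,3,1,3,2,0,2,0,2,0,0,0,0,2,0,2,3,2,0,2,1,1

  t0 'y' -> {0,3}, take 0 (start)
  t1 'y' -> {0,3}, take 0 (0->0 ok)
  t2 'x' -> {2}, take 2 (0->2 ok)
  t3 'y' -> {0,3}, take 0 (2->0 ok)
  t4 'x' -> {2}, take 2 (0->2 ok)
  t5 'y' -> {0,3}, take 3 (2->3 ok)
  t6 'z' -> {1}, take 1 (3->1 ok)
  t7 'y' -> {0,3}, take 3 (1->3 ok)
  t8 'x' -> {2}, take 2 (3->2 ok)
  t9 'y' -> {0,3}, take 0 (2->0 ok)
  t10 'x' -> {2}, take 2 (0->2 ok)
  t11 'y' -> {0,3}, take 0 (2->0 ok)
  t12 'x' -> {2}, take 2 (0->2 ok)
  t13 'y' -> {0,3}, take 0 (2->0 ok)
  t14 'y' -> {0,3}, take 0 (0->0 ok)
  t15 'y' -> {0,3}, take 0 (0->0 ok)
  t16 'y' -> {0,3}, take 0 (0->0 ok)
  t17 'x' -> {2}, take 2 (0->2 ok)
  t18 'y' -> {0,3}, take 0 (2->0 ok)
  t19 'x' -> {2}, take 2 (0->2 ok)
  t20 'y' -> {0,3}, take 3 (2->3 ok)
  t21 'x' -> {2}, take 2 (3->2 ok)
  t22 'y' -> {0,3}, take 0 (2->0 ok)
  t23 'x' -> {2}, take 2 (0->2 ok)
  t24 'z' -> {1}, take 1 (2->1 ok)
  t25 'z' -> {1}, take 1 (1->1 ok)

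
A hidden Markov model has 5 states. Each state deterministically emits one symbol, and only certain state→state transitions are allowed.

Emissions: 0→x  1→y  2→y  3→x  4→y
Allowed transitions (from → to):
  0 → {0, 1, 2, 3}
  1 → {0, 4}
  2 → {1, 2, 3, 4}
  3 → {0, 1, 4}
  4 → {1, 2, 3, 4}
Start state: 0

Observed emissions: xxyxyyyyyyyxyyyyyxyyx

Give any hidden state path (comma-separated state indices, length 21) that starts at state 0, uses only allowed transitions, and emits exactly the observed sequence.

0,0,1,0,2,4,2,4,2,4,4,3,4,4,2,4,2,3,4,4,3

  0: obs=x cand={0,3} pick 0 [start]
  1: obs=x cand={0,3} pick 0 [0->0 ok]
  2: obs=y cand={1,2,4} pick 1 [0->1 ok]
  3: obs=x cand={0,3} pick 0 [1->0 ok]
  4: obs=y cand={1,2,4} pick 2 [0->2 ok]
  5: obs=y cand={1,2,4} pick 4 [2->4 ok]
  6: obs=y cand={1,2,4} pick 2 [4->2 ok]
  7: obs=y cand={1,2,4} pick 4 [2->4 ok]
  8: obs=y cand={1,2,4} pick 2 [4->2 ok]
  9: obs=y cand={1,2,4} pick 4 [2->4 ok]
  10: obs=y cand={1,2,4} pick 4 [4->4 ok]
  11: obs=x cand={0,3} pick 3 [4->3 ok]
  12: obs=y cand={1,2,4} pick 4 [3->4 ok]
  13: obs=y cand={1,2,4} pick 4 [4->4 ok]
  14: obs=y cand={1,2,4} pick 2 [4->2 ok]
  15: obs=y cand={1,2,4} pick 4 [2->4 ok]
  16: obs=y cand={1,2,4} pick 2 [4->2 ok]
  17: obs=x cand={0,3} pick 3 [2->3 ok]
  18: obs=y cand={1,2,4} pick 4 [3->4 ok]
  19: obs=y cand={1,2,4} pick 4 [4->4 ok]
  20: obs=x cand={0,3} pick 3 [4->3 ok]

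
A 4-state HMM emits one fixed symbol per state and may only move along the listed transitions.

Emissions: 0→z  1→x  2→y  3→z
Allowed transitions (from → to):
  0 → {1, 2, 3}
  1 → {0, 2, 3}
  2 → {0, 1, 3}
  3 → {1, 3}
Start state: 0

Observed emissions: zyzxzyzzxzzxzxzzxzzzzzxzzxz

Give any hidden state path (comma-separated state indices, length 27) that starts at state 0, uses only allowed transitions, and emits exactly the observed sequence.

0,2,3,1,0,2,3,3,1,3,3,1,0,1,0,3,1,0,3,3,3,3,1,3,3,1,0

  pos 0: z in {0,3}, choose 0; start
  pos 1: y in {2}, choose 2; 0->2 ok
  pos 2: z in {0,3}, choose 3; 2->3 ok
  pos 3: x in {1}, choose 1; 3->1 ok
  pos 4: z in {0,3}, choose 0; 1->0 ok
  pos 5: y in {2}, choose 2; 0->2 ok
  pos 6: z in {0,3}, choose 3; 2->3 ok
  pos 7: z in {0,3}, choose 3; 3->3 ok
  pos 8: x in {1}, choose 1; 3->1 ok
  pos 9: z in {0,3}, choose 3; 1->3 ok
  pos 10: z in {0,3}, choose 3; 3->3 ok
  pos 11: x in {1}, choose 1; 3->1 ok
  pos 12: z in {0,3}, choose 0; 1->0 ok
  pos 13: x in {1}, choose 1; 0->1 ok
  pos 14: z in {0,3}, choose 0; 1->0 ok
  pos 15: z in {0,3}, choose 3; 0->3 ok
  pos 16: x in {1}, choose 1; 3->1 ok
  pos 17: z in {0,3}, choose 0; 1->0 ok
  pos 18: z in {0,3}, choose 3; 0->3 ok
  pos 19: z in {0,3}, choose 3; 3->3 ok
  pos 20: z in {0,3}, choose 3; 3->3 ok
  pos 21: z in {0,3}, choose 3; 3->3 ok
  pos 22: x in {1}, choose 1; 3->1 ok
  pos 23: z in {0,3}, choose 3; 1->3 ok
  pos 24: z in {0,3}, choose 3; 3->3 ok
  pos 25: x in {1}, choose 1; 3->1 ok
  pos 26: z in {0,3}, choose 0; 1->0 ok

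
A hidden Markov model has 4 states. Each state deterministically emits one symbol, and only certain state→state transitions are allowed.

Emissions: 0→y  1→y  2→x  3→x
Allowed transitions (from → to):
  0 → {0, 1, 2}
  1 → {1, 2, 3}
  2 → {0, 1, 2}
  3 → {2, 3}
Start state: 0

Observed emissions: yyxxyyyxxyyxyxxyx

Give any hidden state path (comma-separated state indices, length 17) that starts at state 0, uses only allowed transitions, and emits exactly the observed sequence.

0,0,2,2,0,1,1,2,2,0,1,2,0,2,2,1,2

  pos 0: y in {0,1}, choose 0; start
  pos 1: y in {0,1}, choose 0; 0->0 ok
  pos 2: x in {2,3}, choose 2; 0->2 ok
  pos 3: x in {2,3}, choose 2; 2->2 ok
  pos 4: y in {0,1}, choose 0; 2->0 ok
  pos 5: y in {0,1}, choose 1; 0->1 ok
  pos 6: y in {0,1}, choose 1; 1->1 ok
  pos 7: x in {2,3}, choose 2; 1->2 ok
  pos 8: x in {2,3}, choose 2; 2->2 ok
  pos 9: y in {0,1}, choose 0; 2->0 ok
  pos 10: y in {0,1}, choose 1; 0->1 ok
  pos 11: x in {2,3}, choose 2; 1->2 ok
  pos 12: y in {0,1}, choose 0; 2->0 ok
  pos 13: x in {2,3}, choose 2; 0->2 ok
  pos 14: x in {2,3}, choose 2; 2->2 ok
  pos 15: y in {0,1}, choose 1; 2->1 ok
  pos 16: x in {2,3}, choose 2; 1->2 ok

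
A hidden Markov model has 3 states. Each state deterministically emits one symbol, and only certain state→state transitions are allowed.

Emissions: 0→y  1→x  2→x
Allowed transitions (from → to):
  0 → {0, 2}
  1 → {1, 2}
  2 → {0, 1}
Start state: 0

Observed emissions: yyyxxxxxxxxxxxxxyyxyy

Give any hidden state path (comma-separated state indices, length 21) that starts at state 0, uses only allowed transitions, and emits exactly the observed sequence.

0,0,0,2,1,2,1,1,1,1,1,1,2,1,1,2,0,0,2,0,0

  [0] y  {0}  => 0  start
  [1] y  {0}  => 0  0->0 ok
  [2] y  {0}  => 0  0->0 ok
  [3] x  {1,2}  => 2  0->2 ok
  [4] x  {1,2}  => 1  2->1 ok
  [5] x  {1,2}  => 2  1->2 ok
  [6] x  {1,2}  => 1  2->1 ok
  [7] x  {1,2}  => 1  1->1 ok
  [8] x  {1,2}  => 1  1->1 ok
  [9] x  {1,2}  => 1  1->1 ok
  [10] x  {1,2}  => 1  1->1 ok
  [11] x  {1,2}  => 1  1->1 ok
  [12] x  {1,2}  => 2  1->2 ok
  [13] x  {1,2}  => 1  2->1 ok
  [14] x  {1,2}  => 1  1->1 ok
  [15] x  {1,2}  => 2  1->2 ok
  [16] y  {0}  => 0  2->0 ok
  [17] y  {0}  => 0  0->0 ok
  [18] x  {1,2}  => 2  0->2 ok
  [19] y  {0}  => 0  2->0 ok
  [20] y  {0}  => 0  0->0 ok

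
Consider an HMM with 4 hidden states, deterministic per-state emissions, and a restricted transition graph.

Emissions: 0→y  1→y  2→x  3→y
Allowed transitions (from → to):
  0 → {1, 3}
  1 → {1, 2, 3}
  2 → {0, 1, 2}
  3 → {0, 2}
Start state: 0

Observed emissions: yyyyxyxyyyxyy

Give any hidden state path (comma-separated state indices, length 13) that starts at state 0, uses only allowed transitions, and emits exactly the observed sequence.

0,3,0,1,2,1,2,1,1,3,2,0,3

  0: obs=y cand={0,1,3} pick 0 [start]
  1: obs=y cand={0,1,3} pick 3 [0->3 ok]
  2: obs=y cand={0,1,3} pick 0 [3->0 ok]
  3: obs=y cand={0,1,3} pick 1 [0->1 ok]
  4: obs=x cand={2} pick 2 [1->2 ok]
  5: obs=y cand={0,1,3} pick 1 [2->1 ok]
  6: obs=x cand={2} pick 2 [1->2 ok]
  7: obs=y cand={0,1,3} pick 1 [2->1 ok]
  8: obs=y cand={0,1,3} pick 1 [1->1 ok]
  9: obs=y cand={0,1,3} pick 3 [1->3 ok]
  10: obs=x cand={2} pick 2 [3->2 ok]
  11: obs=y cand={0,1,3} pick 0 [2->0 ok]
  12: obs=y cand={0,1,3} pick 3 [0->3 ok]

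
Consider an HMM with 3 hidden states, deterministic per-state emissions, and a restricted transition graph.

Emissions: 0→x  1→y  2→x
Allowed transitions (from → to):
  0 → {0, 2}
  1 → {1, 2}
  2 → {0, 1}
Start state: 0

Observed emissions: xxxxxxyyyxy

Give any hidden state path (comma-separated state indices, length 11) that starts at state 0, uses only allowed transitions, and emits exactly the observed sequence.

0,0,2,0,0,2,1,1,1,2,1

  0: obs=x cand={0,2} pick 0 [start]
  1: obs=x cand={0,2} pick 0 [0->0 ok]
  2: obs=x cand={0,2} pick 2 [0->2 ok]
  3: obs=x cand={0,2} pick 0 [2->0 ok]
  4: obs=x cand={0,2} pick 0 [0->0 ok]
  5: obs=x cand={0,2} pick 2 [0->2 ok]
  6: obs=y cand={1} pick 1 [2->1 ok]
  7: obs=y cand={1} pick 1 [1->1 ok]
  8: obs=y cand={1} pick 1 [1->1 ok]
  9: obs=x cand={0,2} pick 2 [1->2 ok]
  10: obs=y cand={1} pick 1 [2->1 ok]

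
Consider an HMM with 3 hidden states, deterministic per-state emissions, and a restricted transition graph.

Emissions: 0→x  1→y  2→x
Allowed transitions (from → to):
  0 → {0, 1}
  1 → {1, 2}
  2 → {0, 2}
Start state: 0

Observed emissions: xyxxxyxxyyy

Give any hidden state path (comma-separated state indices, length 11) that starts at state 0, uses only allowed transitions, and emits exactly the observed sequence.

  0: obs=x cand={0,2} pick 0 [start]
  1: obs=y cand={1} pick 1 [0->1 ok]
  2: obs=x cand={0,2} pick 2 [1->2 ok]
  3: obs=x cand={0,2} pick 2 [2->2 ok]
  4: obs=x cand={0,2} pick 0 [2->0 ok]
  5: obs=y cand={1} pick 1 [0->1 ok]
  6: obs=x cand={0,2} pick 2 [1->2 ok]
  7: obs=x cand={0,2} pick 0 [2->0 ok]
  8: obs=y cand={1} pick 1 [0->1 ok]
  9: obs=y cand={1} pick 1 [1->1 ok]
  10: obs=y cand={1} pick 1 [1->1 ok]

0,1,2,2,0,1,2,0,1,1,1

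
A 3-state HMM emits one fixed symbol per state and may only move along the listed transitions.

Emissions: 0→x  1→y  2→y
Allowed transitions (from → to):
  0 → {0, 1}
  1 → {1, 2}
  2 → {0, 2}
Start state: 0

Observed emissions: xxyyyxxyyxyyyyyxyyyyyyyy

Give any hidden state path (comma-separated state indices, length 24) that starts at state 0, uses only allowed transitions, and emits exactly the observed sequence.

  pos 0: x in {0}, choose 0; start
  pos 1: x in {0}, choose 0; 0->0 ok
  pos 2: y in {1,2}, choose 1; 0->1 ok
  pos 3: y in {1,2}, choose 2; 1->2 ok
  pos 4: y in {1,2}, choose 2; 2->2 ok
  pos 5: x in {0}, choose 0; 2->0 ok
  pos 6: x in {0}, choose 0; 0->0 ok
  pos 7: y in {1,2}, choose 1; 0->1 ok
  pos 8: y in {1,2}, choose 2; 1->2 ok
  pos 9: x in {0}, choose 0; 2->0 ok
  pos 10: y in {1,2}, choose 1; 0->1 ok
  pos 11: y in {1,2}, choose 1; 1->1 ok
  pos 12: y in {1,2}, choose 1; 1->1 ok
  pos 13: y in {1,2}, choose 1; 1->1 ok
  pos 14: y in {1,2}, choose 2; 1->2 ok
  pos 15: x in {0}, choose 0; 2->0 ok
  pos 16: y in {1,2}, choose 1; 0->1 ok
  pos 17: y in {1,2}, choose 1; 1->1 ok
  pos 18: y in {1,2}, choose 1; 1->1 ok
  pos 19: y in {1,2}, choose 2; 1->2 ok
  pos 20: y in {1,2}, choose 2; 2->2 ok
  pos 21: y in {1,2}, choose 2; 2->2 ok
  pos 22: y in {1,2}, choose 2; 2->2 ok
  pos 23: y in {1,2}, choose 2; 2->2 ok

0,0,1,2,2,0,0,1,2,0,1,1,1,1,2,0,1,1,1,2,2,2,2,2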